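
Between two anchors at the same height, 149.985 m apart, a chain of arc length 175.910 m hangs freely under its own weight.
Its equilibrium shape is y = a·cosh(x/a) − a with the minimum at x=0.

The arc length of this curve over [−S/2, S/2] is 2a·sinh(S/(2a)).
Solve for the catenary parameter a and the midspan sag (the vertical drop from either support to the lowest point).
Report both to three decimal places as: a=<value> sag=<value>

a=75.477 sag=40.423

seed: a₀ = √(S³/(24(L−S))) = √(149.985³/(24·25.925)) = 73.638806
iter 1: u=1.018383  f(a)=+1.378e+00  f'(a)=-7.799e-01  a ← 73.638806 − (+1.378e+00/-7.799e-01) = 75.405745
iter 2: u=0.994520  f(a)=+5.116e-02  f'(a)=-7.230e-01  a ← 75.405745 − (+5.116e-02/-7.230e-01) = 75.476506
iter 3: u=0.993587  f(a)=+7.653e-05  f'(a)=-7.208e-01  a ← 75.476506 − (+7.653e-05/-7.208e-01) = 75.476612
iter 4: u=0.993586  f(a)=+1.718e-10  f'(a)=-7.208e-01  a ← 75.476612 − (+1.718e-10/-7.208e-01) = 75.476612
iter 5: u=0.993586  f(a)=+0.000e+00  f'(a)=-7.208e-01  a ← 75.476612 − (+0.000e+00/-7.208e-01) = 75.476612
converged: |Δa| < 1e-12 after 5 iterations
sag = a·(cosh(S/(2a)) − 1) = 75.476612·(cosh(0.993586) − 1) = 40.423349
T_max/T_min = cosh(S/(2a)) = 1.535575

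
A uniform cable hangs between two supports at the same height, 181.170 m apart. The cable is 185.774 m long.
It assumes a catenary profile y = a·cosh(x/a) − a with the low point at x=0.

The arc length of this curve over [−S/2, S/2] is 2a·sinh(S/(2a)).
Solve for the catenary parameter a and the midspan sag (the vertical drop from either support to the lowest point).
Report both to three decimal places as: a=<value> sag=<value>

seed: a₀ = √(S³/(24(L−S))) = √(181.170³/(24·4.604)) = 231.982993
iter 1: u=0.390481  f(a)=+3.523e-02  f'(a)=-4.030e-02  a ← 231.982993 − (+3.523e-02/-4.030e-02) = 232.857103
iter 2: u=0.389015  f(a)=+2.001e-04  f'(a)=-3.984e-02  a ← 232.857103 − (+2.001e-04/-3.984e-02) = 232.862125
iter 3: u=0.389007  f(a)=+6.538e-09  f'(a)=-3.984e-02  a ← 232.862125 − (+6.538e-09/-3.984e-02) = 232.862126
iter 4: u=0.389007  f(a)=+0.000e+00  f'(a)=-3.984e-02  a ← 232.862126 − (+0.000e+00/-3.984e-02) = 232.862126
converged: |Δa| < 1e-12 after 4 iterations
sag = a·(cosh(S/(2a)) − 1) = 232.862126·(cosh(0.389007) − 1) = 17.842410
T_max/T_min = cosh(S/(2a)) = 1.076622

a=232.862 sag=17.842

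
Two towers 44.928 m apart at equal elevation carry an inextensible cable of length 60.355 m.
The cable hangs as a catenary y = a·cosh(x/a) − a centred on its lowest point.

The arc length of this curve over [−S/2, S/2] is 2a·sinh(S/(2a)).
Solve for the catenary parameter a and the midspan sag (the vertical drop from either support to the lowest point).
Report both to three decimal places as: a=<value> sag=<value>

a=16.400 sag=17.946

seed: a₀ = √(S³/(24(L−S))) = √(44.928³/(24·15.427)) = 15.650538
iter 1: u=1.435350  f(a)=+1.669e+00  f'(a)=-2.409e+00  a ← 15.650538 − (+1.669e+00/-2.409e+00) = 16.343618
iter 2: u=1.374482  f(a)=+1.173e-01  f'(a)=-2.081e+00  a ← 16.343618 − (+1.173e-01/-2.081e+00) = 16.399983
iter 3: u=1.369758  f(a)=+6.759e-04  f'(a)=-2.057e+00  a ← 16.399983 − (+6.759e-04/-2.057e+00) = 16.400312
iter 4: u=1.369730  f(a)=+2.272e-08  f'(a)=-2.057e+00  a ← 16.400312 − (+2.272e-08/-2.057e+00) = 16.400312
iter 5: u=1.369730  f(a)=+0.000e+00  f'(a)=-2.057e+00  a ← 16.400312 − (+0.000e+00/-2.057e+00) = 16.400312
converged: |Δa| < 1e-12 after 5 iterations
sag = a·(cosh(S/(2a)) − 1) = 16.400312·(cosh(1.369730) − 1) = 17.945747
T_max/T_min = cosh(S/(2a)) = 2.094232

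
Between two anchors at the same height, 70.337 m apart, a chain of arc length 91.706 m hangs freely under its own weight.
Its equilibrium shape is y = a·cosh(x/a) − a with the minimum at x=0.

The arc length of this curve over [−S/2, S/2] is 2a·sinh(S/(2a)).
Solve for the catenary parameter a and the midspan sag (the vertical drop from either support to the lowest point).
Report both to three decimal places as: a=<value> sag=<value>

a=27.161 sag=26.133

seed: a₀ = √(S³/(24(L−S))) = √(70.337³/(24·21.369)) = 26.048219
iter 1: u=1.350131  f(a)=+2.034e+00  f'(a)=-1.960e+00  a ← 26.048219 − (+2.034e+00/-1.960e+00) = 27.086171
iter 2: u=1.298393  f(a)=+1.279e-01  f'(a)=-1.721e+00  a ← 27.086171 − (+1.279e-01/-1.721e+00) = 27.160518
iter 3: u=1.294839  f(a)=+5.808e-04  f'(a)=-1.705e+00  a ← 27.160518 − (+5.808e-04/-1.705e+00) = 27.160858
iter 4: u=1.294823  f(a)=+1.209e-08  f'(a)=-1.705e+00  a ← 27.160858 − (+1.209e-08/-1.705e+00) = 27.160858
iter 5: u=1.294823  f(a)=+1.421e-14  f'(a)=-1.705e+00  a ← 27.160858 − (+1.421e-14/-1.705e+00) = 27.160858
converged: |Δa| < 1e-12 after 5 iterations
sag = a·(cosh(S/(2a)) − 1) = 27.160858·(cosh(1.294823) − 1) = 26.132761
T_max/T_min = cosh(S/(2a)) = 1.962148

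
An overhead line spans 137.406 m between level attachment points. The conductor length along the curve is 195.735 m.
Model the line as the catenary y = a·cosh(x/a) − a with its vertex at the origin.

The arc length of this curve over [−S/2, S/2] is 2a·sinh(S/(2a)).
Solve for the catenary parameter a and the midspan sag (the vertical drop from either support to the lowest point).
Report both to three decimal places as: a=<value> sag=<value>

seed: a₀ = √(S³/(24(L−S))) = √(137.406³/(24·58.329)) = 43.048761
iter 1: u=1.595934  f(a)=+7.895e+00  f'(a)=-3.466e+00  a ← 43.048761 − (+7.895e+00/-3.466e+00) = 45.326634
iter 2: u=1.515731  f(a)=+6.699e-01  f'(a)=-2.901e+00  a ← 45.326634 − (+6.699e-01/-2.901e+00) = 45.557599
iter 3: u=1.508047  f(a)=+5.812e-03  f'(a)=-2.850e+00  a ← 45.557599 − (+5.812e-03/-2.850e+00) = 45.559638
iter 4: u=1.507979  f(a)=+4.458e-07  f'(a)=-2.850e+00  a ← 45.559638 − (+4.458e-07/-2.850e+00) = 45.559639
iter 5: u=1.507979  f(a)=-2.842e-14  f'(a)=-2.850e+00  a ← 45.559639 − (-2.842e-14/-2.850e+00) = 45.559639
converged: |Δa| < 1e-12 after 5 iterations
sag = a·(cosh(S/(2a)) − 1) = 45.559639·(cosh(1.507979) − 1) = 62.392796
T_max/T_min = cosh(S/(2a)) = 2.369475

a=45.560 sag=62.393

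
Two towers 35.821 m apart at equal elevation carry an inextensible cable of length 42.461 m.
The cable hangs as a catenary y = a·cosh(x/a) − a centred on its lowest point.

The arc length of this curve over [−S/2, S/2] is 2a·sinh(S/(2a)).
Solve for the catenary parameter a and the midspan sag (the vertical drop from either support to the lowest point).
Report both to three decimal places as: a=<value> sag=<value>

seed: a₀ = √(S³/(24(L−S))) = √(35.821³/(24·6.640)) = 16.983097
iter 1: u=1.054607  f(a)=+3.792e-01  f'(a)=-8.724e-01  a ← 16.983097 − (+3.792e-01/-8.724e-01) = 17.417713
iter 2: u=1.028292  f(a)=+1.504e-02  f'(a)=-8.045e-01  a ← 17.417713 − (+1.504e-02/-8.045e-01) = 17.436413
iter 3: u=1.027190  f(a)=+2.584e-05  f'(a)=-8.017e-01  a ← 17.436413 − (+2.584e-05/-8.017e-01) = 17.436445
iter 4: u=1.027188  f(a)=+7.657e-11  f'(a)=-8.017e-01  a ← 17.436445 − (+7.657e-11/-8.017e-01) = 17.436445
iter 5: u=1.027188  f(a)=-7.105e-15  f'(a)=-8.017e-01  a ← 17.436445 − (-7.105e-15/-8.017e-01) = 17.436445
converged: |Δa| < 1e-12 after 5 iterations
sag = a·(cosh(S/(2a)) − 1) = 17.436445·(cosh(1.027188) − 1) = 10.036519
T_max/T_min = cosh(S/(2a)) = 1.575606

a=17.436 sag=10.037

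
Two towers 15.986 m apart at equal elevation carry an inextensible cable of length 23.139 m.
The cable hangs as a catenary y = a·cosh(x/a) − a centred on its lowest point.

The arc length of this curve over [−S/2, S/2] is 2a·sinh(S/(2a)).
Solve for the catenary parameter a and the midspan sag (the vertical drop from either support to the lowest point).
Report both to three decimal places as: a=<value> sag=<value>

seed: a₀ = √(S³/(24(L−S))) = √(15.986³/(24·7.153)) = 4.878204
iter 1: u=1.638513  f(a)=+1.024e+00  f'(a)=-3.799e+00  a ← 4.878204 − (+1.024e+00/-3.799e+00) = 5.147703
iter 2: u=1.552731  f(a)=+9.098e-02  f'(a)=-3.152e+00  a ← 5.147703 − (+9.098e-02/-3.152e+00) = 5.176569
iter 3: u=1.544073  f(a)=+8.729e-04  f'(a)=-3.091e+00  a ← 5.176569 − (+8.729e-04/-3.091e+00) = 5.176851
iter 4: u=1.543989  f(a)=+8.207e-08  f'(a)=-3.091e+00  a ← 5.176851 − (+8.207e-08/-3.091e+00) = 5.176851
iter 5: u=1.543989  f(a)=+3.553e-15  f'(a)=-3.091e+00  a ← 5.176851 − (+3.553e-15/-3.091e+00) = 5.176851
converged: |Δa| < 1e-12 after 5 iterations
sag = a·(cosh(S/(2a)) − 1) = 5.176851·(cosh(1.543989) − 1) = 7.498050
T_max/T_min = cosh(S/(2a)) = 2.448380

a=5.177 sag=7.498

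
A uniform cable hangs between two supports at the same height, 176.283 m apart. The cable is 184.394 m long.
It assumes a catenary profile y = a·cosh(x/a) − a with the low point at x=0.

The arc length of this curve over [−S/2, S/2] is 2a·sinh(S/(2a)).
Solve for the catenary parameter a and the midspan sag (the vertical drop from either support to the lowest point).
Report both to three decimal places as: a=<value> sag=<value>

seed: a₀ = √(S³/(24(L−S))) = √(176.283³/(24·8.111)) = 167.753978
iter 1: u=0.525421  f(a)=+1.127e-01  f'(a)=-9.940e-02  a ← 167.753978 − (+1.127e-01/-9.940e-02) = 168.887792
iter 2: u=0.521894  f(a)=+1.153e-03  f'(a)=-9.737e-02  a ← 168.887792 − (+1.153e-03/-9.737e-02) = 168.899631
iter 3: u=0.521857  f(a)=+1.234e-07  f'(a)=-9.735e-02  a ← 168.899631 − (+1.234e-07/-9.735e-02) = 168.899632
iter 4: u=0.521857  f(a)=+2.842e-14  f'(a)=-9.735e-02  a ← 168.899632 − (+2.842e-14/-9.735e-02) = 168.899632
converged: |Δa| < 1e-12 after 4 iterations
sag = a·(cosh(S/(2a)) − 1) = 168.899632·(cosh(0.521857) − 1) = 23.525347
T_max/T_min = cosh(S/(2a)) = 1.139286

a=168.900 sag=23.525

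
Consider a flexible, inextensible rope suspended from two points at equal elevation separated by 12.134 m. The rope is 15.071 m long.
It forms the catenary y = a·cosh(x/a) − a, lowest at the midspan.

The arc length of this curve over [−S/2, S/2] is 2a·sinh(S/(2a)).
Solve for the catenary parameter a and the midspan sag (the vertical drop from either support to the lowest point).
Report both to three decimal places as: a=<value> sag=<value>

seed: a₀ = √(S³/(24(L−S))) = √(12.134³/(24·2.937)) = 5.034408
iter 1: u=1.205107  f(a)=+2.208e-01  f'(a)=-1.345e+00  a ← 5.034408 − (+2.208e-01/-1.345e+00) = 5.198536
iter 2: u=1.167059  f(a)=+1.126e-02  f'(a)=-1.211e+00  a ← 5.198536 − (+1.126e-02/-1.211e+00) = 5.207830
iter 3: u=1.164977  f(a)=+3.274e-05  f'(a)=-1.204e+00  a ← 5.207830 − (+3.274e-05/-1.204e+00) = 5.207857
iter 4: u=1.164971  f(a)=+2.788e-10  f'(a)=-1.204e+00  a ← 5.207857 − (+2.788e-10/-1.204e+00) = 5.207857
iter 5: u=1.164971  f(a)=+0.000e+00  f'(a)=-1.204e+00  a ← 5.207857 − (+0.000e+00/-1.204e+00) = 5.207857
converged: |Δa| < 1e-12 after 5 iterations
sag = a·(cosh(S/(2a)) − 1) = 5.207857·(cosh(1.164971) − 1) = 3.952140
T_max/T_min = cosh(S/(2a)) = 1.758880

a=5.208 sag=3.952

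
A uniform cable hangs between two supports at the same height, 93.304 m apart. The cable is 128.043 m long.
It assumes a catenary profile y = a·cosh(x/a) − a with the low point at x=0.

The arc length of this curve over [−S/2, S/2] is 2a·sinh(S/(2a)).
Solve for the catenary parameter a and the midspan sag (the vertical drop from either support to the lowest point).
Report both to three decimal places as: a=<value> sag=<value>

a=32.825 sag=39.121

seed: a₀ = √(S³/(24(L−S))) = √(93.304³/(24·34.739)) = 31.213043
iter 1: u=1.494632  f(a)=+4.093e+00  f'(a)=-2.765e+00  a ← 31.213043 − (+4.093e+00/-2.765e+00) = 32.693627
iter 2: u=1.426945  f(a)=+3.093e-01  f'(a)=-2.361e+00  a ← 32.693627 − (+3.093e-01/-2.361e+00) = 32.824601
iter 3: u=1.421251  f(a)=+2.084e-03  f'(a)=-2.329e+00  a ← 32.824601 − (+2.084e-03/-2.329e+00) = 32.825496
iter 4: u=1.421212  f(a)=+9.609e-08  f'(a)=-2.329e+00  a ← 32.825496 − (+9.609e-08/-2.329e+00) = 32.825496
iter 5: u=1.421212  f(a)=+0.000e+00  f'(a)=-2.329e+00  a ← 32.825496 − (+0.000e+00/-2.329e+00) = 32.825496
converged: |Δa| < 1e-12 after 5 iterations
sag = a·(cosh(S/(2a)) − 1) = 32.825496·(cosh(1.421212) − 1) = 39.120773
T_max/T_min = cosh(S/(2a)) = 2.191780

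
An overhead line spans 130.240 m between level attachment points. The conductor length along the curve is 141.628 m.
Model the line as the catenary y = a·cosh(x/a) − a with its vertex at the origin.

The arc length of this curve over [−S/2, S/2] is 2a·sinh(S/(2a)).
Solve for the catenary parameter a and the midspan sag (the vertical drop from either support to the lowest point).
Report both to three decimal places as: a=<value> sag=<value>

seed: a₀ = √(S³/(24(L−S))) = √(130.240³/(24·11.388)) = 89.905701
iter 1: u=0.724314  f(a)=+3.025e-01  f'(a)=-2.669e-01  a ← 89.905701 − (+3.025e-01/-2.669e-01) = 91.039134
iter 2: u=0.715297  f(a)=+5.815e-03  f'(a)=-2.567e-01  a ← 91.039134 − (+5.815e-03/-2.567e-01) = 91.061787
iter 3: u=0.715119  f(a)=+2.243e-06  f'(a)=-2.565e-01  a ← 91.061787 − (+2.243e-06/-2.565e-01) = 91.061796
iter 4: u=0.715119  f(a)=+3.411e-13  f'(a)=-2.565e-01  a ← 91.061796 − (+3.411e-13/-2.565e-01) = 91.061796
converged: |Δa| < 1e-12 after 4 iterations
sag = a·(cosh(S/(2a)) − 1) = 91.061796·(cosh(0.715119) − 1) = 24.293626
T_max/T_min = cosh(S/(2a)) = 1.266782

a=91.062 sag=24.294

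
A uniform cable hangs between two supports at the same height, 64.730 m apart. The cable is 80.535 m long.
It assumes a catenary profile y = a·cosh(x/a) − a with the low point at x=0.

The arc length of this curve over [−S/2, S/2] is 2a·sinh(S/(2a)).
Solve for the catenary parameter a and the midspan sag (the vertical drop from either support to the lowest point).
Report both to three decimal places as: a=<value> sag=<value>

seed: a₀ = √(S³/(24(L−S))) = √(64.730³/(24·15.805)) = 26.739639
iter 1: u=1.210375  f(a)=+1.199e+00  f'(a)=-1.365e+00  a ← 26.739639 − (+1.199e+00/-1.365e+00) = 27.618216
iter 2: u=1.171871  f(a)=+6.163e-02  f'(a)=-1.228e+00  a ← 27.618216 − (+6.163e-02/-1.228e+00) = 27.668416
iter 3: u=1.169745  f(a)=+1.823e-04  f'(a)=-1.220e+00  a ← 27.668416 − (+1.823e-04/-1.220e+00) = 27.668565
iter 4: u=1.169739  f(a)=+1.607e-09  f'(a)=-1.220e+00  a ← 27.668565 − (+1.607e-09/-1.220e+00) = 27.668565
iter 5: u=1.169739  f(a)=+1.421e-14  f'(a)=-1.220e+00  a ← 27.668565 − (+1.421e-14/-1.220e+00) = 27.668565
converged: |Δa| < 1e-12 after 5 iterations
sag = a·(cosh(S/(2a)) − 1) = 27.668565·(cosh(1.169739) − 1) = 21.188584
T_max/T_min = cosh(S/(2a)) = 1.765800

a=27.669 sag=21.189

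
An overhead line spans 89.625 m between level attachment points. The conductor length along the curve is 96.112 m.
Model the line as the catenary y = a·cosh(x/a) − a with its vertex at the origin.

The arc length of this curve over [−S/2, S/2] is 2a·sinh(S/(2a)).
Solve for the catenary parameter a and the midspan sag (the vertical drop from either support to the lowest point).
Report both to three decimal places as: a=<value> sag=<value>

seed: a₀ = √(S³/(24(L−S))) = √(89.625³/(24·6.487)) = 68.001138
iter 1: u=0.658996  f(a)=+1.423e-01  f'(a)=-1.992e-01  a ← 68.001138 − (+1.423e-01/-1.992e-01) = 68.715588
iter 2: u=0.652145  f(a)=+2.274e-03  f'(a)=-1.929e-01  a ← 68.715588 − (+2.274e-03/-1.929e-01) = 68.727378
iter 3: u=0.652033  f(a)=+6.015e-07  f'(a)=-1.928e-01  a ← 68.727378 − (+6.015e-07/-1.928e-01) = 68.727381
iter 4: u=0.652033  f(a)=+4.263e-14  f'(a)=-1.928e-01  a ← 68.727381 − (+4.263e-14/-1.928e-01) = 68.727381
converged: |Δa| < 1e-12 after 4 iterations
sag = a·(cosh(S/(2a)) − 1) = 68.727381·(cosh(0.652033) − 1) = 15.134601
T_max/T_min = cosh(S/(2a)) = 1.220212

a=68.727 sag=15.135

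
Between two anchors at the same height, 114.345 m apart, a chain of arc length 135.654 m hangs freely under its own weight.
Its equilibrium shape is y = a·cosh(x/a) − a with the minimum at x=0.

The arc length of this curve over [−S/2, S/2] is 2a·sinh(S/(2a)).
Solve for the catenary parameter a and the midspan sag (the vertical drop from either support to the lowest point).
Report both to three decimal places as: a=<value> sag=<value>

seed: a₀ = √(S³/(24(L−S))) = √(114.345³/(24·21.309)) = 54.067789
iter 1: u=1.057423  f(a)=+1.224e+00  f'(a)=-8.800e-01  a ← 54.067789 − (+1.224e+00/-8.800e-01) = 55.458234
iter 2: u=1.030911  f(a)=+4.879e-02  f'(a)=-8.111e-01  a ← 55.458234 − (+4.879e-02/-8.111e-01) = 55.518388
iter 3: u=1.029794  f(a)=+8.471e-05  f'(a)=-8.082e-01  a ← 55.518388 − (+8.471e-05/-8.082e-01) = 55.518493
iter 4: u=1.029792  f(a)=+2.563e-10  f'(a)=-8.082e-01  a ← 55.518493 − (+2.563e-10/-8.082e-01) = 55.518493
iter 5: u=1.029792  f(a)=-2.842e-14  f'(a)=-8.082e-01  a ← 55.518493 − (-2.842e-14/-8.082e-01) = 55.518493
converged: |Δa| < 1e-12 after 5 iterations
sag = a·(cosh(S/(2a)) − 1) = 55.518493·(cosh(1.029792) − 1) = 32.133119
T_max/T_min = cosh(S/(2a)) = 1.578782

a=55.518 sag=32.133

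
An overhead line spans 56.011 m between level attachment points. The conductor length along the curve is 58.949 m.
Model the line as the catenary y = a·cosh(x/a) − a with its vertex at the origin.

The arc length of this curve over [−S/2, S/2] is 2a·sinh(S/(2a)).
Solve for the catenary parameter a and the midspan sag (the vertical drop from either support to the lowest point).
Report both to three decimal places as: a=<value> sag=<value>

seed: a₀ = √(S³/(24(L−S))) = √(56.011³/(24·2.938)) = 49.920448
iter 1: u=0.561003  f(a)=+4.658e-02  f'(a)=-1.215e-01  a ← 49.920448 − (+4.658e-02/-1.215e-01) = 50.303976
iter 2: u=0.556725  f(a)=+5.423e-04  f'(a)=-1.186e-01  a ← 50.303976 − (+5.423e-04/-1.186e-01) = 50.308547
iter 3: u=0.556675  f(a)=+7.541e-08  f'(a)=-1.186e-01  a ← 50.308547 − (+7.541e-08/-1.186e-01) = 50.308547
iter 4: u=0.556675  f(a)=+7.105e-15  f'(a)=-1.186e-01  a ← 50.308547 − (+7.105e-15/-1.186e-01) = 50.308547
converged: |Δa| < 1e-12 after 4 iterations
sag = a·(cosh(S/(2a)) − 1) = 50.308547·(cosh(0.556675) − 1) = 7.998366
T_max/T_min = cosh(S/(2a)) = 1.158986

a=50.309 sag=7.998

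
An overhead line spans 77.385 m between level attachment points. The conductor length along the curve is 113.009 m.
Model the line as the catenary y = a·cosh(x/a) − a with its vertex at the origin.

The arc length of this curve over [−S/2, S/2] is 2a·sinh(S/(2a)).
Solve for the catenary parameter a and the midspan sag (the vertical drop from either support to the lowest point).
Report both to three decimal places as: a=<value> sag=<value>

seed: a₀ = √(S³/(24(L−S))) = √(77.385³/(24·35.624)) = 23.281353
iter 1: u=1.661952  f(a)=+5.256e+00  f'(a)=-3.993e+00  a ← 23.281353 − (+5.256e+00/-3.993e+00) = 24.597560
iter 2: u=1.573022  f(a)=+4.787e-01  f'(a)=-3.296e+00  a ← 24.597560 − (+4.787e-01/-3.296e+00) = 24.742775
iter 3: u=1.563790  f(a)=+4.849e-03  f'(a)=-3.230e+00  a ← 24.742775 − (+4.849e-03/-3.230e+00) = 24.744276
iter 4: u=1.563695  f(a)=+5.086e-07  f'(a)=-3.229e+00  a ← 24.744276 − (+5.086e-07/-3.229e+00) = 24.744276
iter 5: u=1.563695  f(a)=+1.421e-14  f'(a)=-3.229e+00  a ← 24.744276 − (+1.421e-14/-3.229e+00) = 24.744276
converged: |Δa| < 1e-12 after 5 iterations
sag = a·(cosh(S/(2a)) − 1) = 24.744276·(cosh(1.563695) − 1) = 36.940712
T_max/T_min = cosh(S/(2a)) = 2.492899

a=24.744 sag=36.941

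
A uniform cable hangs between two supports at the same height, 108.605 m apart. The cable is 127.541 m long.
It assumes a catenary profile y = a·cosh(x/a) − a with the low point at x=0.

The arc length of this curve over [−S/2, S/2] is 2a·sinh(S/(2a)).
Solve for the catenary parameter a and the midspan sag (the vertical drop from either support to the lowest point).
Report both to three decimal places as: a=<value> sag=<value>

a=54.428 sag=29.412

seed: a₀ = √(S³/(24(L−S))) = √(108.605³/(24·18.936)) = 53.091499
iter 1: u=1.022810  f(a)=+1.016e+00  f'(a)=-7.908e-01  a ← 53.091499 − (+1.016e+00/-7.908e-01) = 54.375661
iter 2: u=0.998655  f(a)=+3.801e-02  f'(a)=-7.326e-01  a ← 54.375661 − (+3.801e-02/-7.326e-01) = 54.427548
iter 3: u=0.997702  f(a)=+5.785e-05  f'(a)=-7.304e-01  a ← 54.427548 − (+5.785e-05/-7.304e-01) = 54.427627
iter 4: u=0.997701  f(a)=+1.344e-10  f'(a)=-7.304e-01  a ← 54.427627 − (+1.344e-10/-7.304e-01) = 54.427627
iter 5: u=0.997701  f(a)=+1.421e-14  f'(a)=-7.304e-01  a ← 54.427627 − (+1.421e-14/-7.304e-01) = 54.427627
converged: |Δa| < 1e-12 after 5 iterations
sag = a·(cosh(S/(2a)) − 1) = 54.427627·(cosh(0.997701) − 1) = 29.411763
T_max/T_min = cosh(S/(2a)) = 1.540383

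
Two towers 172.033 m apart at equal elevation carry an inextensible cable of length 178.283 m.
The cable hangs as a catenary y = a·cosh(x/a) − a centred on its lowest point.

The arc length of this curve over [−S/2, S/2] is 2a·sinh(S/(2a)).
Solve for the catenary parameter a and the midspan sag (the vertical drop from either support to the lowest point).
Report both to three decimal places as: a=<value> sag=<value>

seed: a₀ = √(S³/(24(L−S))) = √(172.033³/(24·6.250)) = 184.234947
iter 1: u=0.466885  f(a)=+6.847e-02  f'(a)=-6.934e-02  a ← 184.234947 − (+6.847e-02/-6.934e-02) = 185.222474
iter 2: u=0.464396  f(a)=+5.545e-04  f'(a)=-6.822e-02  a ← 185.222474 − (+5.545e-04/-6.822e-02) = 185.230602
iter 3: u=0.464375  f(a)=+3.701e-08  f'(a)=-6.821e-02  a ← 185.230602 − (+3.701e-08/-6.821e-02) = 185.230603
iter 4: u=0.464375  f(a)=-2.842e-14  f'(a)=-6.821e-02  a ← 185.230603 − (-2.842e-14/-6.821e-02) = 185.230603
converged: |Δa| < 1e-12 after 4 iterations
sag = a·(cosh(S/(2a)) − 1) = 185.230603·(cosh(0.464375) − 1) = 20.333458
T_max/T_min = cosh(S/(2a)) = 1.109774

a=185.231 sag=20.333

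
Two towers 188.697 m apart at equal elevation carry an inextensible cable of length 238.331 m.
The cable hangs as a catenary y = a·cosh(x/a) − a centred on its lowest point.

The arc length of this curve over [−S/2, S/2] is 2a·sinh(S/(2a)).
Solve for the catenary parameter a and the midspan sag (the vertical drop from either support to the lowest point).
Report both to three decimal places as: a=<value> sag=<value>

a=77.902 sag=64.468

seed: a₀ = √(S³/(24(L−S))) = √(188.697³/(24·49.634)) = 75.102127
iter 1: u=1.256269  f(a)=+4.067e+00  f'(a)=-1.542e+00  a ← 75.102127 − (+4.067e+00/-1.542e+00) = 77.738844
iter 2: u=1.213660  f(a)=+2.240e-01  f'(a)=-1.377e+00  a ← 77.738844 − (+2.240e-01/-1.377e+00) = 77.901537
iter 3: u=1.211125  f(a)=+7.671e-04  f'(a)=-1.367e+00  a ← 77.901537 − (+7.671e-04/-1.367e+00) = 77.902098
iter 4: u=1.211116  f(a)=+9.065e-09  f'(a)=-1.367e+00  a ← 77.902098 − (+9.065e-09/-1.367e+00) = 77.902098
iter 5: u=1.211116  f(a)=-5.684e-14  f'(a)=-1.367e+00  a ← 77.902098 − (-5.684e-14/-1.367e+00) = 77.902098
converged: |Δa| < 1e-12 after 5 iterations
sag = a·(cosh(S/(2a)) − 1) = 77.902098·(cosh(1.211116) − 1) = 64.467678
T_max/T_min = cosh(S/(2a)) = 1.827547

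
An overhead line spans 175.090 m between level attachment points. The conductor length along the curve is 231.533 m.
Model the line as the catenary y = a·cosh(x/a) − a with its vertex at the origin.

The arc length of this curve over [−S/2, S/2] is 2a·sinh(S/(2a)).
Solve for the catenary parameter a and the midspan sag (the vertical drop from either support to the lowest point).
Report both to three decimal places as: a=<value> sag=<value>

seed: a₀ = √(S³/(24(L−S))) = √(175.090³/(24·56.443)) = 62.947915
iter 1: u=1.390753  f(a)=+5.717e+00  f'(a)=-2.165e+00  a ← 62.947915 − (+5.717e+00/-2.165e+00) = 65.588456
iter 2: u=1.334762  f(a)=+3.794e-01  f'(a)=-1.886e+00  a ← 65.588456 − (+3.794e-01/-1.886e+00) = 65.789583
iter 3: u=1.330682  f(a)=+1.934e-03  f'(a)=-1.867e+00  a ← 65.789583 − (+1.934e-03/-1.867e+00) = 65.790618
iter 4: u=1.330661  f(a)=+5.079e-08  f'(a)=-1.867e+00  a ← 65.790618 − (+5.079e-08/-1.867e+00) = 65.790618
iter 5: u=1.330661  f(a)=+0.000e+00  f'(a)=-1.867e+00  a ← 65.790618 − (+0.000e+00/-1.867e+00) = 65.790618
converged: |Δa| < 1e-12 after 5 iterations
sag = a·(cosh(S/(2a)) − 1) = 65.790618·(cosh(1.330661) − 1) = 67.364509
T_max/T_min = cosh(S/(2a)) = 2.023923

a=65.791 sag=67.365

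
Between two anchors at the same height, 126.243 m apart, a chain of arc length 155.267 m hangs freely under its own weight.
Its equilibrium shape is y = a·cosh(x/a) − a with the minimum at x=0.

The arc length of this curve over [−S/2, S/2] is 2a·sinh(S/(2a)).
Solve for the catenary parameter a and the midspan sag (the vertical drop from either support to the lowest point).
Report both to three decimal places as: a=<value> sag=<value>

seed: a₀ = √(S³/(24(L−S))) = √(126.243³/(24·29.024)) = 53.743594
iter 1: u=1.174493  f(a)=+2.069e+00  f'(a)=-1.237e+00  a ← 53.743594 − (+2.069e+00/-1.237e+00) = 55.416598
iter 2: u=1.139036  f(a)=+1.005e-01  f'(a)=-1.119e+00  a ← 55.416598 − (+1.005e-01/-1.119e+00) = 55.506433
iter 3: u=1.137193  f(a)=+2.642e-04  f'(a)=-1.113e+00  a ← 55.506433 − (+2.642e-04/-1.113e+00) = 55.506671
iter 4: u=1.137188  f(a)=+1.836e-09  f'(a)=-1.113e+00  a ← 55.506671 − (+1.836e-09/-1.113e+00) = 55.506671
iter 5: u=1.137188  f(a)=+0.000e+00  f'(a)=-1.113e+00  a ← 55.506671 − (+0.000e+00/-1.113e+00) = 55.506671
converged: |Δa| < 1e-12 after 5 iterations
sag = a·(cosh(S/(2a)) − 1) = 55.506671·(cosh(1.137188) − 1) = 39.928914
T_max/T_min = cosh(S/(2a)) = 1.719353

a=55.507 sag=39.929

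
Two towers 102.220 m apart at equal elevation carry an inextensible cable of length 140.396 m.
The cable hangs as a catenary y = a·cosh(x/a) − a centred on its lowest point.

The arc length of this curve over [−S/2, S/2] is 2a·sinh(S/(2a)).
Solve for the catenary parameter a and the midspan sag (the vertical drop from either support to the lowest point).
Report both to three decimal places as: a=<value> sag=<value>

seed: a₀ = √(S³/(24(L−S))) = √(102.220³/(24·38.176)) = 34.143103
iter 1: u=1.496935  f(a)=+4.513e+00  f'(a)=-2.779e+00  a ← 34.143103 − (+4.513e+00/-2.779e+00) = 35.766883
iter 2: u=1.428976  f(a)=+3.419e-01  f'(a)=-2.373e+00  a ← 35.766883 − (+3.419e-01/-2.373e+00) = 35.910986
iter 3: u=1.423241  f(a)=+2.318e-03  f'(a)=-2.341e+00  a ← 35.910986 − (+2.318e-03/-2.341e+00) = 35.911976
iter 4: u=1.423202  f(a)=+1.082e-07  f'(a)=-2.340e+00  a ← 35.911976 − (+1.082e-07/-2.340e+00) = 35.911976
iter 5: u=1.423202  f(a)=+0.000e+00  f'(a)=-2.340e+00  a ← 35.911976 − (+0.000e+00/-2.340e+00) = 35.911976
converged: |Δa| < 1e-12 after 5 iterations
sag = a·(cosh(S/(2a)) − 1) = 35.911976·(cosh(1.423202) − 1) = 42.938701
T_max/T_min = cosh(S/(2a)) = 2.195665

a=35.912 sag=42.939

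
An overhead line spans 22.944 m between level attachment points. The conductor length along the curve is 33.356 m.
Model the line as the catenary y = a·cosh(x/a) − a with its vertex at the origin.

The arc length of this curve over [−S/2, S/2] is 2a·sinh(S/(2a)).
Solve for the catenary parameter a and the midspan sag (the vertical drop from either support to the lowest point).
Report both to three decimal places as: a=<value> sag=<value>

a=7.384 sag=10.856

seed: a₀ = √(S³/(24(L−S))) = √(22.944³/(24·10.412)) = 6.952340
iter 1: u=1.650092  f(a)=+1.513e+00  f'(a)=-3.894e+00  a ← 6.952340 − (+1.513e+00/-3.894e+00) = 7.340850
iter 2: u=1.562762  f(a)=+1.361e-01  f'(a)=-3.223e+00  a ← 7.340850 − (+1.361e-01/-3.223e+00) = 7.383079
iter 3: u=1.553823  f(a)=+1.341e-03  f'(a)=-3.159e+00  a ← 7.383079 − (+1.341e-03/-3.159e+00) = 7.383503
iter 4: u=1.553734  f(a)=+1.331e-07  f'(a)=-3.159e+00  a ← 7.383503 − (+1.331e-07/-3.159e+00) = 7.383503
iter 5: u=1.553734  f(a)=+7.105e-15  f'(a)=-3.159e+00  a ← 7.383503 − (+7.105e-15/-3.159e+00) = 7.383503
converged: |Δa| < 1e-12 after 5 iterations
sag = a·(cosh(S/(2a)) − 1) = 7.383503·(cosh(1.553734) − 1) = 10.855790
T_max/T_min = cosh(S/(2a)) = 2.470276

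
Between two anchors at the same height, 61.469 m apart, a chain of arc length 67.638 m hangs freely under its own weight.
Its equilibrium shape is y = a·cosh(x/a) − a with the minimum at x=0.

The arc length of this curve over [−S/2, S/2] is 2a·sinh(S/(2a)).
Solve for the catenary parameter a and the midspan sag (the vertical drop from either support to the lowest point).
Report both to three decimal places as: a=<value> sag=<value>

seed: a₀ = √(S³/(24(L−S))) = √(61.469³/(24·6.169)) = 39.606933
iter 1: u=0.775988  f(a)=+1.884e-01  f'(a)=-3.307e-01  a ← 39.606933 − (+1.884e-01/-3.307e-01) = 40.176736
iter 2: u=0.764982  f(a)=+4.143e-03  f'(a)=-3.163e-01  a ← 40.176736 − (+4.143e-03/-3.163e-01) = 40.189836
iter 3: u=0.764733  f(a)=+2.103e-06  f'(a)=-3.160e-01  a ← 40.189836 − (+2.103e-06/-3.160e-01) = 40.189842
iter 4: u=0.764733  f(a)=+5.542e-13  f'(a)=-3.160e-01  a ← 40.189842 − (+5.542e-13/-3.160e-01) = 40.189842
converged: |Δa| < 1e-12 after 4 iterations
sag = a·(cosh(S/(2a)) − 1) = 40.189842·(cosh(0.764733) − 1) = 12.335848
T_max/T_min = cosh(S/(2a)) = 1.306939

a=40.190 sag=12.336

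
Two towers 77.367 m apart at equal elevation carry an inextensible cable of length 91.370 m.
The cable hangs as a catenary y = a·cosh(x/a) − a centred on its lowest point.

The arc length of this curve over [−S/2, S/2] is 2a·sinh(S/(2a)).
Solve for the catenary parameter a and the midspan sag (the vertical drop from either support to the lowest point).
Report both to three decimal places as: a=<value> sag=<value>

seed: a₀ = √(S³/(24(L−S))) = √(77.367³/(24·14.003)) = 37.120812
iter 1: u=1.042097  f(a)=+7.803e-01  f'(a)=-8.396e-01  a ← 37.120812 − (+7.803e-01/-8.396e-01) = 38.050150
iter 2: u=1.016645  f(a)=+3.026e-02  f'(a)=-7.756e-01  a ← 38.050150 − (+3.026e-02/-7.756e-01) = 38.089167
iter 3: u=1.015604  f(a)=+4.959e-05  f'(a)=-7.731e-01  a ← 38.089167 − (+4.959e-05/-7.731e-01) = 38.089231
iter 4: u=1.015602  f(a)=+1.337e-10  f'(a)=-7.731e-01  a ← 38.089231 − (+1.337e-10/-7.731e-01) = 38.089231
iter 5: u=1.015602  f(a)=+0.000e+00  f'(a)=-7.731e-01  a ← 38.089231 − (+0.000e+00/-7.731e-01) = 38.089231
converged: |Δa| < 1e-12 after 5 iterations
sag = a·(cosh(S/(2a)) − 1) = 38.089231·(cosh(1.015602) − 1) = 21.391091
T_max/T_min = cosh(S/(2a)) = 1.561605

a=38.089 sag=21.391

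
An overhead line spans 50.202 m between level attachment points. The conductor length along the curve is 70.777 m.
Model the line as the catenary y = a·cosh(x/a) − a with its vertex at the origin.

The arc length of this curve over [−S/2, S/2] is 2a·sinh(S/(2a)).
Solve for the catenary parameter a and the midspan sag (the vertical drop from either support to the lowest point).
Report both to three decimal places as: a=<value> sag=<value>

seed: a₀ = √(S³/(24(L−S))) = √(50.202³/(24·20.575)) = 16.006854
iter 1: u=1.568141  f(a)=+2.683e+00  f'(a)=-3.261e+00  a ← 16.006854 − (+2.683e+00/-3.261e+00) = 16.829608
iter 2: u=1.491479  f(a)=+2.207e-01  f'(a)=-2.745e+00  a ← 16.829608 − (+2.207e-01/-2.745e+00) = 16.910035
iter 3: u=1.484385  f(a)=+1.790e-03  f'(a)=-2.700e+00  a ← 16.910035 − (+1.790e-03/-2.700e+00) = 16.910698
iter 4: u=1.484327  f(a)=+1.198e-07  f'(a)=-2.700e+00  a ← 16.910698 − (+1.198e-07/-2.700e+00) = 16.910698
iter 5: u=1.484327  f(a)=+1.421e-14  f'(a)=-2.700e+00  a ← 16.910698 − (+1.421e-14/-2.700e+00) = 16.910698
converged: |Δa| < 1e-12 after 5 iterations
sag = a·(cosh(S/(2a)) − 1) = 16.910698·(cosh(1.484327) − 1) = 22.310695
T_max/T_min = cosh(S/(2a)) = 2.319324

a=16.911 sag=22.311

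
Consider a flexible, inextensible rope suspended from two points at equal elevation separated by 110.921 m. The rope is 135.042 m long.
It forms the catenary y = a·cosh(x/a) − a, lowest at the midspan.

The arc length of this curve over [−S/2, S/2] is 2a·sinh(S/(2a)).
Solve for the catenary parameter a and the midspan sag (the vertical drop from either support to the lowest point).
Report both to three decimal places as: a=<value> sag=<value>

seed: a₀ = √(S³/(24(L−S))) = √(110.921³/(24·24.121)) = 48.553148
iter 1: u=1.142264  f(a)=+1.623e+00  f'(a)=-1.129e+00  a ← 48.553148 − (+1.623e+00/-1.129e+00) = 49.990517
iter 2: u=1.109420  f(a)=+7.488e-02  f'(a)=-1.027e+00  a ← 49.990517 − (+7.488e-02/-1.027e+00) = 50.063398
iter 3: u=1.107805  f(a)=+1.764e-04  f'(a)=-1.023e+00  a ← 50.063398 − (+1.764e-04/-1.023e+00) = 50.063571
iter 4: u=1.107802  f(a)=+9.835e-10  f'(a)=-1.023e+00  a ← 50.063571 − (+9.835e-10/-1.023e+00) = 50.063571
iter 5: u=1.107802  f(a)=+0.000e+00  f'(a)=-1.023e+00  a ← 50.063571 − (+0.000e+00/-1.023e+00) = 50.063571
converged: |Δa| < 1e-12 after 5 iterations
sag = a·(cosh(S/(2a)) − 1) = 50.063571·(cosh(1.107802) − 1) = 33.992640
T_max/T_min = cosh(S/(2a)) = 1.678990

a=50.064 sag=33.993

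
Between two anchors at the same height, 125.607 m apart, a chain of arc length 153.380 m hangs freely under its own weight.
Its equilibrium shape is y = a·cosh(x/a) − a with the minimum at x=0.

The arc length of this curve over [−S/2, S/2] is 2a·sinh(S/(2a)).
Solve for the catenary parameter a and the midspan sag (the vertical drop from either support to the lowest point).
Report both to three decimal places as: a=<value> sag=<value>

a=56.249 sag=38.858

seed: a₀ = √(S³/(24(L−S))) = √(125.607³/(24·27.773)) = 54.526013
iter 1: u=1.151808  f(a)=+1.902e+00  f'(a)=-1.160e+00  a ← 54.526013 − (+1.902e+00/-1.160e+00) = 56.164688
iter 2: u=1.118203  f(a)=+8.909e-02  f'(a)=-1.054e+00  a ← 56.164688 − (+8.909e-02/-1.054e+00) = 56.249213
iter 3: u=1.116522  f(a)=+2.168e-04  f'(a)=-1.049e+00  a ← 56.249213 − (+2.168e-04/-1.049e+00) = 56.249420
iter 4: u=1.116518  f(a)=+1.291e-09  f'(a)=-1.049e+00  a ← 56.249420 − (+1.291e-09/-1.049e+00) = 56.249420
iter 5: u=1.116518  f(a)=-2.842e-14  f'(a)=-1.049e+00  a ← 56.249420 − (-2.842e-14/-1.049e+00) = 56.249420
converged: |Δa| < 1e-12 after 5 iterations
sag = a·(cosh(S/(2a)) − 1) = 56.249420·(cosh(1.116518) − 1) = 38.857643
T_max/T_min = cosh(S/(2a)) = 1.690810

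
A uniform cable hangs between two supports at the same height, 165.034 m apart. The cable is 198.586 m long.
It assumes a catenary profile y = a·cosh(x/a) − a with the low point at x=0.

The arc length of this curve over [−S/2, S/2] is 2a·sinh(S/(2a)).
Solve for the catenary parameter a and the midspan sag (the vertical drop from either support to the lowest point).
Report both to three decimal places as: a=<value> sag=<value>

seed: a₀ = √(S³/(24(L−S))) = √(165.034³/(24·33.552)) = 74.712851
iter 1: u=1.104455  f(a)=+2.107e+00  f'(a)=-1.013e+00  a ← 74.712851 − (+2.107e+00/-1.013e+00) = 76.793459
iter 2: u=1.074532  f(a)=+9.121e-02  f'(a)=-9.266e-01  a ← 76.793459 − (+9.121e-02/-9.266e-01) = 76.891893
iter 3: u=1.073156  f(a)=+1.881e-04  f'(a)=-9.228e-01  a ← 76.891893 − (+1.881e-04/-9.228e-01) = 76.892097
iter 4: u=1.073153  f(a)=+8.036e-10  f'(a)=-9.228e-01  a ← 76.892097 − (+8.036e-10/-9.228e-01) = 76.892097
iter 5: u=1.073153  f(a)=+0.000e+00  f'(a)=-9.228e-01  a ← 76.892097 − (+0.000e+00/-9.228e-01) = 76.892097
converged: |Δa| < 1e-12 after 5 iterations
sag = a·(cosh(S/(2a)) − 1) = 76.892097·(cosh(1.073153) − 1) = 48.692514
T_max/T_min = cosh(S/(2a)) = 1.633258

a=76.892 sag=48.693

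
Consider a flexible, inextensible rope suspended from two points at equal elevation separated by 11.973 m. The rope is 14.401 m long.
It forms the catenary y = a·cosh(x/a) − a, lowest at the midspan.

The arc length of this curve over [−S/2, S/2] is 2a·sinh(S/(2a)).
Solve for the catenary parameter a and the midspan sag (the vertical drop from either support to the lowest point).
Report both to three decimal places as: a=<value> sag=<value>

a=5.585 sag=3.528

seed: a₀ = √(S³/(24(L−S))) = √(11.973³/(24·2.428)) = 5.427184
iter 1: u=1.103058  f(a)=+1.521e-01  f'(a)=-1.008e+00  a ← 5.427184 − (+1.521e-01/-1.008e+00) = 5.577972
iter 2: u=1.073240  f(a)=+6.568e-03  f'(a)=-9.231e-01  a ← 5.577972 − (+6.568e-03/-9.231e-01) = 5.585087
iter 3: u=1.071872  f(a)=+1.348e-05  f'(a)=-9.193e-01  a ← 5.585087 − (+1.348e-05/-9.193e-01) = 5.585102
iter 4: u=1.071869  f(a)=+5.700e-11  f'(a)=-9.193e-01  a ← 5.585102 − (+5.700e-11/-9.193e-01) = 5.585102
iter 5: u=1.071869  f(a)=+0.000e+00  f'(a)=-9.193e-01  a ← 5.585102 − (+0.000e+00/-9.193e-01) = 5.585102
converged: |Δa| < 1e-12 after 5 iterations
sag = a·(cosh(S/(2a)) − 1) = 5.585102·(cosh(1.071869) − 1) = 3.527558
T_max/T_min = cosh(S/(2a)) = 1.631601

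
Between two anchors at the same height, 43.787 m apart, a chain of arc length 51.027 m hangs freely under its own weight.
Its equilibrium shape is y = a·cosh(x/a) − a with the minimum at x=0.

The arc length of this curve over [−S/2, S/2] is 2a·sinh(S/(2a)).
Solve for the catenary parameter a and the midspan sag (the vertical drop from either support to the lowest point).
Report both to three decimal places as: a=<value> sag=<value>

a=22.506 sag=11.515

seed: a₀ = √(S³/(24(L−S))) = √(43.787³/(24·7.240)) = 21.980769
iter 1: u=0.996030  f(a)=+3.677e-01  f'(a)=-7.265e-01  a ← 21.980769 − (+3.677e-01/-7.265e-01) = 22.486960
iter 2: u=0.973609  f(a)=+1.309e-02  f'(a)=-6.756e-01  a ← 22.486960 − (+1.309e-02/-6.756e-01) = 22.506329
iter 3: u=0.972771  f(a)=+1.793e-05  f'(a)=-6.737e-01  a ← 22.506329 − (+1.793e-05/-6.737e-01) = 22.506356
iter 4: u=0.972770  f(a)=+3.374e-11  f'(a)=-6.737e-01  a ← 22.506356 − (+3.374e-11/-6.737e-01) = 22.506356
iter 5: u=0.972770  f(a)=+0.000e+00  f'(a)=-6.737e-01  a ← 22.506356 − (+0.000e+00/-6.737e-01) = 22.506356
converged: |Δa| < 1e-12 after 5 iterations
sag = a·(cosh(S/(2a)) − 1) = 22.506356·(cosh(0.972770) − 1) = 11.515324
T_max/T_min = cosh(S/(2a)) = 1.511648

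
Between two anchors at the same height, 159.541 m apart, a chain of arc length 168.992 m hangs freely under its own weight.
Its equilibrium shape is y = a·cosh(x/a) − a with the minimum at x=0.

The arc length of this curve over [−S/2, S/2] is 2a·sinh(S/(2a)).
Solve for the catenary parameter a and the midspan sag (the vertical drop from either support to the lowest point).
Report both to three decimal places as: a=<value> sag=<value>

seed: a₀ = √(S³/(24(L−S))) = √(159.541³/(24·9.451)) = 133.802418
iter 1: u=0.596181  f(a)=+1.694e-01  f'(a)=-1.464e-01  a ← 133.802418 − (+1.694e-01/-1.464e-01) = 134.959809
iter 2: u=0.591069  f(a)=+2.223e-03  f'(a)=-1.425e-01  a ← 134.959809 − (+2.223e-03/-1.425e-01) = 134.975405
iter 3: u=0.591000  f(a)=+3.942e-07  f'(a)=-1.425e-01  a ← 134.975405 − (+3.942e-07/-1.425e-01) = 134.975407
iter 4: u=0.591000  f(a)=+0.000e+00  f'(a)=-1.425e-01  a ← 134.975407 − (+0.000e+00/-1.425e-01) = 134.975407
converged: |Δa| < 1e-12 after 4 iterations
sag = a·(cosh(S/(2a)) − 1) = 134.975407·(cosh(0.591000) − 1) = 24.266342
T_max/T_min = cosh(S/(2a)) = 1.179783

a=134.975 sag=24.266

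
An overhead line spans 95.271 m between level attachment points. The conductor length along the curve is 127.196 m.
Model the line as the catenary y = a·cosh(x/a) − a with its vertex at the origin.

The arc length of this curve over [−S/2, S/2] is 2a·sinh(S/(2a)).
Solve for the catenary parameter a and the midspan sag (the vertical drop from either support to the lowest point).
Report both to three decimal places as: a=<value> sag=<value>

seed: a₀ = √(S³/(24(L−S))) = √(95.271³/(24·31.925)) = 33.594642
iter 1: u=1.417949  f(a)=+3.367e+00  f'(a)=-2.311e+00  a ← 33.594642 − (+3.367e+00/-2.311e+00) = 35.051621
iter 2: u=1.359010  f(a)=+2.315e-01  f'(a)=-2.003e+00  a ← 35.051621 − (+2.315e-01/-2.003e+00) = 35.167149
iter 3: u=1.354545  f(a)=+1.272e-03  f'(a)=-1.981e+00  a ← 35.167149 − (+1.272e-03/-1.981e+00) = 35.167791
iter 4: u=1.354521  f(a)=+3.888e-08  f'(a)=-1.981e+00  a ← 35.167791 − (+3.888e-08/-1.981e+00) = 35.167791
iter 5: u=1.354521  f(a)=+0.000e+00  f'(a)=-1.981e+00  a ← 35.167791 − (+0.000e+00/-1.981e+00) = 35.167791
converged: |Δa| < 1e-12 after 5 iterations
sag = a·(cosh(S/(2a)) − 1) = 35.167791·(cosh(1.354521) − 1) = 37.505995
T_max/T_min = cosh(S/(2a)) = 2.066487

a=35.168 sag=37.506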